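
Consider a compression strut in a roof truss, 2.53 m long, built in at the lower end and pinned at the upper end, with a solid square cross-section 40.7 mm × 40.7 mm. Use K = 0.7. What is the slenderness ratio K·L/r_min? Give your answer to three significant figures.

For a square r = a/√12 = 40.7/√12 = 11.75 mm
L_e = K·L = 0.7 × 2.53 m = 1.771 m = 1771.0 mm
λ = L_e / r_min = 1771.0 / 11.75 = 151

λ ≈ 151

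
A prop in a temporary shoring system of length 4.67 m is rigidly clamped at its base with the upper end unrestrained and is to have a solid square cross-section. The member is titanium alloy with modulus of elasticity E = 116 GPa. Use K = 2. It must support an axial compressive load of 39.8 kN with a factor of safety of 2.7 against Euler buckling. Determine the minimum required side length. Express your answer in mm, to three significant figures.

Required P_cr = n·P = 2.7 × 39.8 = 107.5 kN
L_e = K·L = 2 × 4.67 = 9.340 m
Required I = P_cr·L_e²/(π²E) = 1.075×10^5 × 9.340² / (π² × 1.16×10^11) = 8.188×10^-6 m⁴
I_req = 8.188×10^6 mm⁴
Solid square: I = a⁴/12  ⇒  a = (12I)^(1/4) = (12×8.188×10^6)^(1/4) = 99.6 mm

a ≈ 99.6 mm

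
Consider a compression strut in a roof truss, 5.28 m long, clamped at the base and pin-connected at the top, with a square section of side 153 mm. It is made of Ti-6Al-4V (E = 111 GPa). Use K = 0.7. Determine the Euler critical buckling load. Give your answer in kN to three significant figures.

P_cr ≈ 3660 kN

I = a⁴/12 = 153⁴/12 = 4.567×10^7 mm⁴
I = 4.567×10^7 mm⁴ = 4.567×10^-5 m⁴
Effective length L_e = K·L = 0.7 × 5.28 = 3.696 m
P_cr = π²EI / L_e² = π² × 111×10⁹ × 4.567×10^-5 / 3.696² = 3.662×10^6 N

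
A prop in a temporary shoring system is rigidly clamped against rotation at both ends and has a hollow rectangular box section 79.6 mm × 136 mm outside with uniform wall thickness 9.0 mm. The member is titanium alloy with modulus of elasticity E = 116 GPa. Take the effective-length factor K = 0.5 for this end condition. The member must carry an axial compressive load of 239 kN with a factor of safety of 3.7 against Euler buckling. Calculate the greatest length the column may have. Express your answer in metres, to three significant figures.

L_max ≈ 4.21 m

Inner dimensions: h_i = 136 − 2×9.0 = 118.0 mm, b_i = 79.6 − 2×9.0 = 61.60 mm
Weak-axis I_min = (h_o·b_o³ − h_i·b_i³)/12 with b_o = 79.6, b_i = 61.60 mm (shorter outer/inner sides).
I_min = (136×79.6³ − 118.0×61.60³)/12 = 3.418×10^6 mm⁴
I = 3.418×10^-6 m⁴
Required critical load P_cr = n·P = 3.7 × 239 = 884.3 kN = 8.843×10^5 N
From P_cr = π²EI/(K·L)²:  L = (1/K)·√(π²EI/P_cr) = (1/0.5)·√(π²×1.16×10^11×3.418×10^-6/8.843×10^5)
L = 4.21 m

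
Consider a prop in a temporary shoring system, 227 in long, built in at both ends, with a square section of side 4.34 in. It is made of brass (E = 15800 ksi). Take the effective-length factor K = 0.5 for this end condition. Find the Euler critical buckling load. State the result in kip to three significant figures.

I = a⁴/12 = 4.34⁴/12 = 29.56 in⁴
Effective length L_e = K·L = 0.5 × 227 = 113.5 in
P_cr = π²EI / L_e² = π² × 15800×10³ × 29.56 / 113.5² = 3.579×10^5 lb

P_cr ≈ 358 kip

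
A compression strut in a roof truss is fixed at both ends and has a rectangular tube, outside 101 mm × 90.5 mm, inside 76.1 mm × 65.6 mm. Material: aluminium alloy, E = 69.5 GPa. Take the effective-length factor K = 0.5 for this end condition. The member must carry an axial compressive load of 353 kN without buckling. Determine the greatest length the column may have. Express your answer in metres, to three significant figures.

L_max ≈ 5.88 m

Weak-axis I_min = (h_o·b_o³ − h_i·b_i³)/12 with b_o = 90.5, b_i = 65.60 mm (shorter outer/inner sides).
I_min = (101×90.5³ − 76.10×65.60³)/12 = 4.448×10^6 mm⁴
I = 4.448×10^-6 m⁴
At the buckling limit P_cr = P = 3.530×10^5 N
From P_cr = π²EI/(K·L)²:  L = (1/K)·√(π²EI/P_cr) = (1/0.5)·√(π²×6.95×10^10×4.448×10^-6/3.530×10^5)
L = 5.88 m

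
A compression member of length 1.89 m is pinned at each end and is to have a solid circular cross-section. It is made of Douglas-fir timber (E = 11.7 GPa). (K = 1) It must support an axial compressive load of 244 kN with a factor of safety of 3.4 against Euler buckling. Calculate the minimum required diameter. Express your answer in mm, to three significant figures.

Required P_cr = n·P = 3.4 × 244 = 829.6 kN
L_e = K·L = 1 × 1.89 = 1.890 m
Required I = P_cr·L_e²/(π²E) = 8.296×10^5 × 1.890² / (π² × 1.17×10^10) = 2.566×10^-5 m⁴
I_req = 2.566×10^7 mm⁴
Solid circle: I = πd⁴/64  ⇒  d = (64I/π)^(1/4) = (64×2.566×10^7/π)^(1/4) = 151 mm

d ≈ 151 mm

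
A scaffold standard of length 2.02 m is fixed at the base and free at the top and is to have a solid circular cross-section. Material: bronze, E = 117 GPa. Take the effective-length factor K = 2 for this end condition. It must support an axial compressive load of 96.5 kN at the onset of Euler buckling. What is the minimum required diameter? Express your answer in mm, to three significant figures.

d ≈ 72.6 mm

L_e = K·L = 2 × 2.02 = 4.040 m
Required I = P_cr·L_e²/(π²E) = 9.650×10^4 × 4.040² / (π² × 1.17×10^11) = 1.364×10^-6 m⁴
I_req = 1.364×10^6 mm⁴
Solid circle: I = πd⁴/64  ⇒  d = (64I/π)^(1/4) = (64×1.364×10^6/π)^(1/4) = 72.6 mm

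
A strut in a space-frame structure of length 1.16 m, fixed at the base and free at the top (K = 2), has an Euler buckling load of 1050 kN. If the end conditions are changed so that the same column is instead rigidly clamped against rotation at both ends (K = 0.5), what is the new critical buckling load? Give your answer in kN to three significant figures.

P_cr ∝ 1/K², so P_cr,new = P_cr,old × (K_old/K_new)² = 1050 × (2/0.5)²
= 1050 × 16.00 = 16800 kN

P_cr ≈ 16800 kN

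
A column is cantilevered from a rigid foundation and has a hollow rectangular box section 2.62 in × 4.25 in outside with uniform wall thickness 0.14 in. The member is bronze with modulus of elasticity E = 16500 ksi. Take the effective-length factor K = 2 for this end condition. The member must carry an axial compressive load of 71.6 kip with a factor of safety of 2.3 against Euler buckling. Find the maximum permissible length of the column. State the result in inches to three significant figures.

L_max ≈ 23.0 in

Inner dimensions: h_i = 4.25 − 2×0.14 = 3.970 in, b_i = 2.62 − 2×0.14 = 2.340 in
Weak-axis I_min = (h_o·b_o³ − h_i·b_i³)/12 with b_o = 2.62, b_i = 2.340 in (shorter outer/inner sides).
I_min = (4.25×2.62³ − 3.970×2.340³)/12 = 2.131 in⁴
Required critical load P_cr = n·P = 2.3 × 71.6 = 164.7 kip = 1.647×10^5 lb
From P_cr = π²EI/(K·L)²:  L = (1/K)·√(π²EI/P_cr) = (1/2)·√(π²×1.65×10^7×2.131/1.647×10^5)
L = 23.0 in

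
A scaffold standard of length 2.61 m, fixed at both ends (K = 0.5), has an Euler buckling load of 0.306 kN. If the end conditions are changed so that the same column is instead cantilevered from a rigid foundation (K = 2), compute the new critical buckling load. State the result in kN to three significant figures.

P_cr ≈ 0.0191 kN

P_cr ∝ 1/K², so P_cr,new = P_cr,old × (K_old/K_new)² = 0.306 × (0.5/2)²
= 0.306 × 0.06250 = 0.0191 kN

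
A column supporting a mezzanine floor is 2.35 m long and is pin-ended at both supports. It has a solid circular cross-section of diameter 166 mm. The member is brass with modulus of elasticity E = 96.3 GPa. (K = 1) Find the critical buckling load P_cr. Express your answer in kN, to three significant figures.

P_cr ≈ 6410 kN

I = πd⁴/64 = π×166⁴/64 = 3.727×10^7 mm⁴
I = 3.727×10^7 mm⁴ = 3.727×10^-5 m⁴
Effective length L_e = K·L = 1 × 2.35 = 2.350 m
P_cr = π²EI / L_e² = π² × 96.3×10⁹ × 3.727×10^-5 / 2.350² = 6.415×10^6 N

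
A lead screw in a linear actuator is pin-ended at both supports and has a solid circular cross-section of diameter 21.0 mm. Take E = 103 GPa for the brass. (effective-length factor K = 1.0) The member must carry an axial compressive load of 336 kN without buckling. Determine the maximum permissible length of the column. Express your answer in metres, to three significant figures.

I = πd⁴/64 = π×21.0⁴/64 = 9.547×10^3 mm⁴
I = 9.547×10^-9 m⁴
At the buckling limit P_cr = P = 3.360×10^5 N
From P_cr = π²EI/(K·L)²:  L = (1/K)·√(π²EI/P_cr) = (1/1)·√(π²×1.03×10^11×9.547×10^-9/3.360×10^5)
L = 0.170 m

L_max ≈ 0.170 m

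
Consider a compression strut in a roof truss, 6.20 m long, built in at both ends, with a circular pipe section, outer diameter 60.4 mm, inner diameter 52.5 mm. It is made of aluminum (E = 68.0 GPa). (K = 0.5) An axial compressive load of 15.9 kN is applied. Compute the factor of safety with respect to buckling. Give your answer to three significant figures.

n ≈ 1.23

d_o = 60.4 mm, d_i = 52.5 mm
I = π(d_o⁴ − d_i⁴)/64 = π(60.4⁴ − 52.50⁴)/64 = 2.804×10^5 mm⁴
I = 2.804×10^5 mm⁴ = 2.804×10^-7 m⁴
Effective length L_e = K·L = 0.5 × 6.20 = 3.100 m
P_cr = π²EI / L_e² = π² × 68.0×10⁹ × 2.804×10^-7 / 3.100² = 1.958×10^4 N
Factor of safety n = P_cr / P = 19.582 / 15.9 = 1.23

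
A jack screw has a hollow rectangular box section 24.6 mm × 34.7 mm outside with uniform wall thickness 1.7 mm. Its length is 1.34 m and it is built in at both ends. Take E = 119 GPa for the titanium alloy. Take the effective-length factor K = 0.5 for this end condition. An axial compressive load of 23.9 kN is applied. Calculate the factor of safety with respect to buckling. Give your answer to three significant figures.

n ≈ 1.99

Inner dimensions: h_i = 34.7 − 2×1.7 = 31.30 mm, b_i = 24.6 − 2×1.7 = 21.20 mm
Weak-axis I_min = (h_o·b_o³ − h_i·b_i³)/12 with b_o = 24.6, b_i = 21.20 mm (shorter outer/inner sides).
I_min = (34.7×24.6³ − 31.30×21.20³)/12 = 1.820×10^4 mm⁴
I = 1.820×10^4 mm⁴ = 1.820×10^-8 m⁴
Effective length L_e = K·L = 0.5 × 1.34 = 0.6700 m
P_cr = π²EI / L_e² = π² × 119×10⁹ × 1.820×10^-8 / 0.6700² = 4.761×10^4 N
Factor of safety n = P_cr / P = 47.606 / 23.9 = 1.99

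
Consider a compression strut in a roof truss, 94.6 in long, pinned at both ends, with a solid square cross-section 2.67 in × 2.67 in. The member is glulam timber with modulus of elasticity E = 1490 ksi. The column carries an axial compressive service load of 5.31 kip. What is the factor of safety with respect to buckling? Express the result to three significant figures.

n ≈ 1.31

I = a⁴/12 = 2.67⁴/12 = 4.235 in⁴
Effective length L_e = K·L = 1 × 94.6 = 94.60 in
P_cr = π²EI / L_e² = π² × 1490×10³ × 4.235 / 94.60² = 6.959×10^3 lb
Factor of safety n = P_cr / P = 6.9593 / 5.31 = 1.31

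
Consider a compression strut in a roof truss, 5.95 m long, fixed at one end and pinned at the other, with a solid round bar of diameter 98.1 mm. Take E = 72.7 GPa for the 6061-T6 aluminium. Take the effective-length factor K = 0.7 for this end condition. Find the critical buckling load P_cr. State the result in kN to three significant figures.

P_cr ≈ 188 kN

I = πd⁴/64 = π×98.1⁴/64 = 4.546×10^6 mm⁴
I = 4.546×10^6 mm⁴ = 4.546×10^-6 m⁴
Effective length L_e = K·L = 0.7 × 5.95 = 4.165 m
P_cr = π²EI / L_e² = π² × 72.7×10⁹ × 4.546×10^-6 / 4.165² = 1.880×10^5 N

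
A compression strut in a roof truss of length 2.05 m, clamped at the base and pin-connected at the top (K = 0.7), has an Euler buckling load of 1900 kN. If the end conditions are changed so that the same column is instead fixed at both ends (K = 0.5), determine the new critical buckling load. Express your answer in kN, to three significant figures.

P_cr ≈ 3720 kN

P_cr ∝ 1/K², so P_cr,new = P_cr,old × (K_old/K_new)² = 1900 × (0.7/0.5)²
= 1900 × 1.960 = 3720 kN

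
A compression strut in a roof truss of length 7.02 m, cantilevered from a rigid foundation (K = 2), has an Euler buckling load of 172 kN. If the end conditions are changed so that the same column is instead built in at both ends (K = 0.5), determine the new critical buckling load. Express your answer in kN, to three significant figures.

P_cr ∝ 1/K², so P_cr,new = P_cr,old × (K_old/K_new)² = 172 × (2/0.5)²
= 172 × 16.00 = 2750 kN

P_cr ≈ 2750 kN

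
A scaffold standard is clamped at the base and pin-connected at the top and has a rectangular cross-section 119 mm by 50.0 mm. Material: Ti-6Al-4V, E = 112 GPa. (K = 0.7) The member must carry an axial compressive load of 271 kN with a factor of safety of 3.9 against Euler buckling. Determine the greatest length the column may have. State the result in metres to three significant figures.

L_max ≈ 1.63 m

Buckling occurs about the weak axis: I_min = h·b³/12 with b = 50.0 mm (the shorter side).
I_min = 119×50.0³/12 = 1.240×10^6 mm⁴
I = 1.240×10^-6 m⁴
Required critical load P_cr = n·P = 3.9 × 271 = 1057 kN = 1.057×10^6 N
From P_cr = π²EI/(K·L)²:  L = (1/K)·√(π²EI/P_cr) = (1/0.7)·√(π²×1.12×10^11×1.240×10^-6/1.057×10^6)
L = 1.63 m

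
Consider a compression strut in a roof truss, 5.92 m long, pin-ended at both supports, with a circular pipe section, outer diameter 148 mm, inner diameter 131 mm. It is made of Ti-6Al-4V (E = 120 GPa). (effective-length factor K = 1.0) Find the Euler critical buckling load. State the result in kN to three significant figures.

d_o = 148 mm, d_i = 131 mm
I = π(d_o⁴ − d_i⁴)/64 = π(148⁴ − 131.0⁴)/64 = 9.095×10^6 mm⁴
I = 9.095×10^6 mm⁴ = 9.095×10^-6 m⁴
Effective length L_e = K·L = 1 × 5.92 = 5.920 m
P_cr = π²EI / L_e² = π² × 120×10⁹ × 9.095×10^-6 / 5.920² = 3.074×10^5 N

P_cr ≈ 307 kN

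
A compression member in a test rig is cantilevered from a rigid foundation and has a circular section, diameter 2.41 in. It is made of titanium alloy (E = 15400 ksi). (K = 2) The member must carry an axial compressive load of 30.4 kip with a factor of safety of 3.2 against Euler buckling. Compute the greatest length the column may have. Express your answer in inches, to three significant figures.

L_max ≈ 25.4 in

I = πd⁴/64 = π×2.41⁴/64 = 1.656 in⁴
Required critical load P_cr = n·P = 3.2 × 30.4 = 97.28 kip = 9.728×10^4 lb
From P_cr = π²EI/(K·L)²:  L = (1/K)·√(π²EI/P_cr) = (1/2)·√(π²×1.54×10^7×1.656/9.728×10^4)
L = 25.4 in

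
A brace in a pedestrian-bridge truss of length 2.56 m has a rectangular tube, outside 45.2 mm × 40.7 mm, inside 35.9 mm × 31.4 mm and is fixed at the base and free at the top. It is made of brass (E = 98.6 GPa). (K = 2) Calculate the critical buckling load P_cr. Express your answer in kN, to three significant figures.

Weak-axis I_min = (h_o·b_o³ − h_i·b_i³)/12 with b_o = 40.7, b_i = 31.40 mm (shorter outer/inner sides).
I_min = (45.2×40.7³ − 35.90×31.40³)/12 = 1.613×10^5 mm⁴
I = 1.613×10^5 mm⁴ = 1.613×10^-7 m⁴
Effective length L_e = K·L = 2 × 2.56 = 5.120 m
P_cr = π²EI / L_e² = π² × 98.6×10⁹ × 1.613×10^-7 / 5.120² = 5.989×10^3 N

P_cr ≈ 5.99 kN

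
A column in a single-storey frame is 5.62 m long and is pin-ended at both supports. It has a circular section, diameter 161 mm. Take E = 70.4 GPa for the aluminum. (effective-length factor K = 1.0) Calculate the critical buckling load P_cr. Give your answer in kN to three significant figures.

I = πd⁴/64 = π×161⁴/64 = 3.298×10^7 mm⁴
I = 3.298×10^7 mm⁴ = 3.298×10^-5 m⁴
Effective length L_e = K·L = 1 × 5.62 = 5.620 m
P_cr = π²EI / L_e² = π² × 70.4×10⁹ × 3.298×10^-5 / 5.620² = 7.256×10^5 N

P_cr ≈ 726 kN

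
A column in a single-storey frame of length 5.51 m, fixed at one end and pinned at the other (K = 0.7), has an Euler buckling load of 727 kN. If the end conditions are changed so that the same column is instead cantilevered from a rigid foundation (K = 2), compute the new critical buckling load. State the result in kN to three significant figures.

P_cr ≈ 89.1 kN

P_cr ∝ 1/K², so P_cr,new = P_cr,old × (K_old/K_new)² = 727 × (0.7/2)²
= 727 × 0.1225 = 89.1 kN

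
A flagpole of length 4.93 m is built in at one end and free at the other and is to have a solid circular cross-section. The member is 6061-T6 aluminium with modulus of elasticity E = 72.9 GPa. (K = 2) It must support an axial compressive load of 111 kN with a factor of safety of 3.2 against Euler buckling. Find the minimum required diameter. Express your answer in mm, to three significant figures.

d ≈ 177 mm

Required P_cr = n·P = 3.2 × 111 = 355.2 kN
L_e = K·L = 2 × 4.93 = 9.860 m
Required I = P_cr·L_e²/(π²E) = 3.552×10^5 × 9.860² / (π² × 7.29×10^10) = 4.800×10^-5 m⁴
I_req = 4.800×10^7 mm⁴
Solid circle: I = πd⁴/64  ⇒  d = (64I/π)^(1/4) = (64×4.800×10^7/π)^(1/4) = 177 mm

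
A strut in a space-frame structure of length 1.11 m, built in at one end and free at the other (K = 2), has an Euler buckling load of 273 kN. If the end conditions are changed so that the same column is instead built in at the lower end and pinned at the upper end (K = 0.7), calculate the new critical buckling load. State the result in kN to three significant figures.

P_cr ≈ 2230 kN

P_cr ∝ 1/K², so P_cr,new = P_cr,old × (K_old/K_new)² = 273 × (2/0.7)²
= 273 × 8.163 = 2230 kN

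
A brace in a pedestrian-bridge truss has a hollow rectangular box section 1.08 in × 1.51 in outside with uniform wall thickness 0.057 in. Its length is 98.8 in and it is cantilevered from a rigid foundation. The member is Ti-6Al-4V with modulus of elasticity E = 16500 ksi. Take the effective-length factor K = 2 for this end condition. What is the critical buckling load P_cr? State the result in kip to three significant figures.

P_cr ≈ 0.224 kip

Inner dimensions: h_i = 1.51 − 2×0.057 = 1.396 in, b_i = 1.08 − 2×0.057 = 0.9660 in
Weak-axis I_min = (h_o·b_o³ − h_i·b_i³)/12 with b_o = 1.08, b_i = 0.9660 in (shorter outer/inner sides).
I_min = (1.51×1.08³ − 1.396×0.9660³)/12 = 5.365×10^-2 in⁴
Effective length L_e = K·L = 2 × 98.8 = 197.6 in
P_cr = π²EI / L_e² = π² × 16500×10³ × 5.365×10^-2 / 197.6² = 223.7 lb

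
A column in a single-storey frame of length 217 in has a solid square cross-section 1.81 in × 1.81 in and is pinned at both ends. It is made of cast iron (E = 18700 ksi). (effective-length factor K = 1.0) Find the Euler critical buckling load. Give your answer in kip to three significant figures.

P_cr ≈ 3.51 kip

I = a⁴/12 = 1.81⁴/12 = 0.8944 in⁴
Effective length L_e = K·L = 1 × 217 = 217.0 in
P_cr = π²EI / L_e² = π² × 18700×10³ × 0.8944 / 217.0² = 3.506×10^3 lb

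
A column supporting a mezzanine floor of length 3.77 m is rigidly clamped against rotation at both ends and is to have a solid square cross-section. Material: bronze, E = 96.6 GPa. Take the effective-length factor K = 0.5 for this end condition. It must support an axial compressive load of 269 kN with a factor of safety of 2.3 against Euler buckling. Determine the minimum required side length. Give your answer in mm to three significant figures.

Required P_cr = n·P = 2.3 × 269 = 618.7 kN
L_e = K·L = 0.5 × 3.77 = 1.885 m
Required I = P_cr·L_e²/(π²E) = 6.187×10^5 × 1.885² / (π² × 9.66×10^10) = 2.306×10^-6 m⁴
I_req = 2.306×10^6 mm⁴
Solid square: I = a⁴/12  ⇒  a = (12I)^(1/4) = (12×2.306×10^6)^(1/4) = 72.5 mm

a ≈ 72.5 mm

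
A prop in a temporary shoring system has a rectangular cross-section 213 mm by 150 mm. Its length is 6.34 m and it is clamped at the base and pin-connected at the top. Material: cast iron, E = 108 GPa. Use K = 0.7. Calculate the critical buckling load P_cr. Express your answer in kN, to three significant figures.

Buckling occurs about the weak axis: I_min = h·b³/12 with b = 150 mm (the shorter side).
I_min = 213×150³/12 = 5.991×10^7 mm⁴
I = 5.991×10^7 mm⁴ = 5.991×10^-5 m⁴
Effective length L_e = K·L = 0.7 × 6.34 = 4.438 m
P_cr = π²EI / L_e² = π² × 108×10⁹ × 5.991×10^-5 / 4.438² = 3.242×10^6 N

P_cr ≈ 3240 kN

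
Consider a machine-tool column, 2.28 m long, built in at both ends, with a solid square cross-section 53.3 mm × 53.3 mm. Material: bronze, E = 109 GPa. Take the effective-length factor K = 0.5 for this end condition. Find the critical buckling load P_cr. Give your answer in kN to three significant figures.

I = a⁴/12 = 53.3⁴/12 = 6.726×10^5 mm⁴
I = 6.726×10^5 mm⁴ = 6.726×10^-7 m⁴
Effective length L_e = K·L = 0.5 × 2.28 = 1.140 m
P_cr = π²EI / L_e² = π² × 109×10⁹ × 6.726×10^-7 / 1.140² = 5.567×10^5 N

P_cr ≈ 557 kN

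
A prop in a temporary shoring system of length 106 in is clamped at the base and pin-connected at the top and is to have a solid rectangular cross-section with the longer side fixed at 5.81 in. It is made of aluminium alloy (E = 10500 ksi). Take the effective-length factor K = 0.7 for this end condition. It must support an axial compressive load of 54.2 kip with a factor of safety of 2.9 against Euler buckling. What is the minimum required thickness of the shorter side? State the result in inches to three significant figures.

Required P_cr = n·P = 2.9 × 54.2 = 157.2 kip
L_e = K·L = 0.7 × 106 = 74.20 in
Required I = P_cr·L_e²/(π²E) = 1.572×10^5 × 74.20² / (π² × 1.05×10^7) = 8.351 in⁴
Rectangle, weak axis: I_min = h·b³/12 with h = 5.81 in fixed  ⇒  b = (12I/h)^(1/3) = 2.58 in

b ≈ 2.58 in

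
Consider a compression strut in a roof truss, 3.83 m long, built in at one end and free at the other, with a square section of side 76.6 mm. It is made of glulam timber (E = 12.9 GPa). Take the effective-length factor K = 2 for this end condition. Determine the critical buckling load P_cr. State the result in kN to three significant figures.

P_cr ≈ 6.23 kN

I = a⁴/12 = 76.6⁴/12 = 2.869×10^6 mm⁴
I = 2.869×10^6 mm⁴ = 2.869×10^-6 m⁴
Effective length L_e = K·L = 2 × 3.83 = 7.660 m
P_cr = π²EI / L_e² = π² × 12.9×10⁹ × 2.869×10^-6 / 7.660² = 6.225×10^3 N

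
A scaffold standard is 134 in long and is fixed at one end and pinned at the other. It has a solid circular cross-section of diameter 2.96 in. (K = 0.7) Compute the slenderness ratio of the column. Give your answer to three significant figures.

λ ≈ 127

For a solid circle r = d/4 = 2.96/4 = 0.7400 in
L_e = K·L = 0.7 × 134 = 93.80 in
λ = L_e / r_min = 93.800 / 0.7400 = 127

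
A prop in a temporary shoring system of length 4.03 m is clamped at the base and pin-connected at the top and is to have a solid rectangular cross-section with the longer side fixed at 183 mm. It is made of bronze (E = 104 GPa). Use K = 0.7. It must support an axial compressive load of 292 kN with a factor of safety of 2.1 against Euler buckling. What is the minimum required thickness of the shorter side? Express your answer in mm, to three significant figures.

b ≈ 67.8 mm

Required P_cr = n·P = 2.1 × 292 = 613.2 kN
L_e = K·L = 0.7 × 4.03 = 2.821 m
Required I = P_cr·L_e²/(π²E) = 6.132×10^5 × 2.821² / (π² × 1.04×10^11) = 4.754×10^-6 m⁴
I_req = 4.754×10^6 mm⁴
Rectangle, weak axis: I_min = h·b³/12 with h = 183 mm fixed  ⇒  b = (12I/h)^(1/3) = 67.8 mm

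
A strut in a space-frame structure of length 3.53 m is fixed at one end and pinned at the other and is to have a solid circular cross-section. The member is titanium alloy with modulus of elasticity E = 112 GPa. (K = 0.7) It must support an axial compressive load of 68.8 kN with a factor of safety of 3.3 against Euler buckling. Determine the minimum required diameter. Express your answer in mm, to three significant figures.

Required P_cr = n·P = 3.3 × 68.8 = 227.0 kN
L_e = K·L = 0.7 × 3.53 = 2.471 m
Required I = P_cr·L_e²/(π²E) = 2.270×10^5 × 2.471² / (π² × 1.12×10^11) = 1.254×10^-6 m⁴
I_req = 1.254×10^6 mm⁴
Solid circle: I = πd⁴/64  ⇒  d = (64I/π)^(1/4) = (64×1.254×10^6/π)^(1/4) = 71.1 mm

d ≈ 71.1 mm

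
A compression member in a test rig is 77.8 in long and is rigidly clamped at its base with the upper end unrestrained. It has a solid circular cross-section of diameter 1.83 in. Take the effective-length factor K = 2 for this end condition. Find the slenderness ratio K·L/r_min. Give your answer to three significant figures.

λ ≈ 340

I = πd⁴/64 = π×1.83⁴/64 = 0.5505 in⁴
A = 2.630 in²;  r_min = √(I/A) = √(0.5505/2.630) = 0.4575 in
L_e = K·L = 2 × 77.8 = 155.6 in
λ = L_e / r_min = 155.60 / 0.4575 = 340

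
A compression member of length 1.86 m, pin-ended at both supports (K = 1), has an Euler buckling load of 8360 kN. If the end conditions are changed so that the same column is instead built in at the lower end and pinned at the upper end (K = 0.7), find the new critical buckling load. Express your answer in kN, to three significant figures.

P_cr ≈ 17100 kN

P_cr ∝ 1/K², so P_cr,new = P_cr,old × (K_old/K_new)² = 8360 × (1/0.7)²
= 8360 × 2.041 = 17100 kN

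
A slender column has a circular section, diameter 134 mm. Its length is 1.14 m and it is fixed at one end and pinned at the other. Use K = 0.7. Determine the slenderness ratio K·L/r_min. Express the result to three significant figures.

λ ≈ 23.8

I = πd⁴/64 = π×134⁴/64 = 1.583×10^7 mm⁴
A = 1.410×10^4 mm²;  r_min = √(I/A) = √(1.583×10^7/1.410×10^4) = 33.50 mm
L_e = K·L = 0.7 × 1.14 m = 0.7980 m = 798.00 mm
λ = L_e / r_min = 798.00 / 33.50 = 23.8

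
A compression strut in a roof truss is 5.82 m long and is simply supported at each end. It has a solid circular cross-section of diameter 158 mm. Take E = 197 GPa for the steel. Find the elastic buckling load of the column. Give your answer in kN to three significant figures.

P_cr ≈ 1760 kN

I = πd⁴/64 = π×158⁴/64 = 3.059×10^7 mm⁴
I = 3.059×10^7 mm⁴ = 3.059×10^-5 m⁴
Effective length L_e = K·L = 1 × 5.82 = 5.820 m
P_cr = π²EI / L_e² = π² × 197×10⁹ × 3.059×10^-5 / 5.820² = 1.756×10^6 N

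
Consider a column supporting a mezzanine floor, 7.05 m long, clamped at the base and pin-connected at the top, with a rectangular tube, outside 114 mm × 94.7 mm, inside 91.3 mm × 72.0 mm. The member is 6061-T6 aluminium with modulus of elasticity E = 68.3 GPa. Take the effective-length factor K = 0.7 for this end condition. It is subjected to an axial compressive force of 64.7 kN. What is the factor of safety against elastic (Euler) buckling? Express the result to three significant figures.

Weak-axis I_min = (h_o·b_o³ − h_i·b_i³)/12 with b_o = 94.7, b_i = 72.00 mm (shorter outer/inner sides).
I_min = (114×94.7³ − 91.30×72.00³)/12 = 5.228×10^6 mm⁴
I = 5.228×10^6 mm⁴ = 5.228×10^-6 m⁴
Effective length L_e = K·L = 0.7 × 7.05 = 4.935 m
P_cr = π²EI / L_e² = π² × 68.3×10⁹ × 5.228×10^-6 / 4.935² = 1.447×10^5 N
Factor of safety n = P_cr / P = 144.71 / 64.7 = 2.24

n ≈ 2.24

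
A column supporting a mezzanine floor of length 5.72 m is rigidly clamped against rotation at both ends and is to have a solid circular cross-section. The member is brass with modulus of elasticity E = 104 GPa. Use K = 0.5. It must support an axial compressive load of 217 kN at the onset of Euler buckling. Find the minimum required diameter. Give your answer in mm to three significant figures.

L_e = K·L = 0.5 × 5.72 = 2.860 m
Required I = P_cr·L_e²/(π²E) = 2.170×10^5 × 2.860² / (π² × 1.04×10^11) = 1.729×10^-6 m⁴
I_req = 1.729×10^6 mm⁴
Solid circle: I = πd⁴/64  ⇒  d = (64I/π)^(1/4) = (64×1.729×10^6/π)^(1/4) = 77.0 mm

d ≈ 77.0 mm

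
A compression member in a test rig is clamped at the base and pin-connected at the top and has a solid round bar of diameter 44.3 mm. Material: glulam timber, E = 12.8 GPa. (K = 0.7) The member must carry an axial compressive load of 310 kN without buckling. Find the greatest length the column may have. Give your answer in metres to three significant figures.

L_max ≈ 0.397 m

I = πd⁴/64 = π×44.3⁴/64 = 1.891×10^5 mm⁴
I = 1.891×10^-7 m⁴
At the buckling limit P_cr = P = 3.100×10^5 N
From P_cr = π²EI/(K·L)²:  L = (1/K)·√(π²EI/P_cr) = (1/0.7)·√(π²×1.28×10^10×1.891×10^-7/3.100×10^5)
L = 0.397 m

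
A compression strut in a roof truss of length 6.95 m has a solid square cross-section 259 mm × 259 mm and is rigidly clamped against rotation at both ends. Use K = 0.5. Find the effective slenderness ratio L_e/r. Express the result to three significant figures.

λ ≈ 46.5

For a square r = a/√12 = 259/√12 = 74.77 mm
L_e = K·L = 0.5 × 6.95 m = 3.475 m = 3475.0 mm
λ = L_e / r_min = 3475.0 / 74.77 = 46.5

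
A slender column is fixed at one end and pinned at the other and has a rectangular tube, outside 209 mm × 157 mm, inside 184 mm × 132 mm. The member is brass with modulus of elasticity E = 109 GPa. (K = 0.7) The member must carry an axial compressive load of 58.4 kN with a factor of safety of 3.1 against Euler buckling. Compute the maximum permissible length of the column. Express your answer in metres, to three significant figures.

Weak-axis I_min = (h_o·b_o³ − h_i·b_i³)/12 with b_o = 157, b_i = 132.0 mm (shorter outer/inner sides).
I_min = (209×157³ − 184.0×132.0³)/12 = 3.213×10^7 mm⁴
I = 3.213×10^-5 m⁴
Required critical load P_cr = n·P = 3.1 × 58.4 = 181.0 kN = 1.810×10^5 N
From P_cr = π²EI/(K·L)²:  L = (1/K)·√(π²EI/P_cr) = (1/0.7)·√(π²×1.09×10^11×3.213×10^-5/1.810×10^5)
L = 19.7 m

L_max ≈ 19.7 m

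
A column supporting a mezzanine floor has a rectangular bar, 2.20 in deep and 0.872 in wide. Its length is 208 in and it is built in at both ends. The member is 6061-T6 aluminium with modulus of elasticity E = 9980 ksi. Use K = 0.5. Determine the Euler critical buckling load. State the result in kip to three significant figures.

P_cr ≈ 1.11 kip

Buckling occurs about the weak axis: I_min = h·b³/12 with b = 0.872 in (the shorter side).
I_min = 2.20×0.872³/12 = 0.1216 in⁴
Effective length L_e = K·L = 0.5 × 208 = 104.0 in
P_cr = π²EI / L_e² = π² × 9980×10³ × 0.1216 / 104.0² = 1.107×10^3 lb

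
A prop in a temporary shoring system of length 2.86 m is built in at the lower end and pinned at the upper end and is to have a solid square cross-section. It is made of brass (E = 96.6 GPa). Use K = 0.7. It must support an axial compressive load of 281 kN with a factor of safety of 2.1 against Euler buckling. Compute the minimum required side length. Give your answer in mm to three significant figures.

Required P_cr = n·P = 2.1 × 281 = 590.1 kN
L_e = K·L = 0.7 × 2.86 = 2.002 m
Required I = P_cr·L_e²/(π²E) = 5.901×10^5 × 2.002² / (π² × 9.66×10^10) = 2.481×10^-6 m⁴
I_req = 2.481×10^6 mm⁴
Solid square: I = a⁴/12  ⇒  a = (12I)^(1/4) = (12×2.481×10^6)^(1/4) = 73.9 mm

a ≈ 73.9 mm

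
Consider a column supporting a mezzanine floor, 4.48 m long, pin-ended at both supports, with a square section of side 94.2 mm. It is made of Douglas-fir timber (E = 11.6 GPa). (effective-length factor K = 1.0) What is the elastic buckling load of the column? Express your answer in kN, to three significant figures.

P_cr ≈ 37.4 kN

I = a⁴/12 = 94.2⁴/12 = 6.562×10^6 mm⁴
I = 6.562×10^6 mm⁴ = 6.562×10^-6 m⁴
Effective length L_e = K·L = 1 × 4.48 = 4.480 m
P_cr = π²EI / L_e² = π² × 11.6×10⁹ × 6.562×10^-6 / 4.480² = 3.743×10^4 N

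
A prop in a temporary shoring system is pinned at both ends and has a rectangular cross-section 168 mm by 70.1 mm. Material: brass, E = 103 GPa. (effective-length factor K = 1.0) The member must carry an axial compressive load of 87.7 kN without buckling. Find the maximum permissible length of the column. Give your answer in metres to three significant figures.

L_max ≈ 7.48 m

Buckling occurs about the weak axis: I_min = h·b³/12 with b = 70.1 mm (the shorter side).
I_min = 168×70.1³/12 = 4.823×10^6 mm⁴
I = 4.823×10^-6 m⁴
At the buckling limit P_cr = P = 8.770×10^4 N
From P_cr = π²EI/(K·L)²:  L = (1/K)·√(π²EI/P_cr) = (1/1)·√(π²×1.03×10^11×4.823×10^-6/8.770×10^4)
L = 7.48 m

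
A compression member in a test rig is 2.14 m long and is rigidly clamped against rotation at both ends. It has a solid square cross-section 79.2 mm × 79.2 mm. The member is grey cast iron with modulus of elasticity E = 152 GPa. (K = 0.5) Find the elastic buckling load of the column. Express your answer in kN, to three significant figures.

P_cr ≈ 4300 kN

I = a⁴/12 = 79.2⁴/12 = 3.279×10^6 mm⁴
I = 3.279×10^6 mm⁴ = 3.279×10^-6 m⁴
Effective length L_e = K·L = 0.5 × 2.14 = 1.070 m
P_cr = π²EI / L_e² = π² × 152×10⁹ × 3.279×10^-6 / 1.070² = 4.296×10^6 N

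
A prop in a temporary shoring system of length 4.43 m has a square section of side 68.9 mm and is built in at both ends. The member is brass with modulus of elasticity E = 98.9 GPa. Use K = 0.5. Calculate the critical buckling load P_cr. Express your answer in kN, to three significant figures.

P_cr ≈ 374 kN

I = a⁴/12 = 68.9⁴/12 = 1.878×10^6 mm⁴
I = 1.878×10^6 mm⁴ = 1.878×10^-6 m⁴
Effective length L_e = K·L = 0.5 × 4.43 = 2.215 m
P_cr = π²EI / L_e² = π² × 98.9×10⁹ × 1.878×10^-6 / 2.215² = 3.736×10^5 N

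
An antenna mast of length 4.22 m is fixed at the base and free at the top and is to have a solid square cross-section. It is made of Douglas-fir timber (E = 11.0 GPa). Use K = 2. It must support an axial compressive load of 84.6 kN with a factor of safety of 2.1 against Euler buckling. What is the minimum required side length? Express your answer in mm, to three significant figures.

Required P_cr = n·P = 2.1 × 84.6 = 177.7 kN
L_e = K·L = 2 × 4.22 = 8.440 m
Required I = P_cr·L_e²/(π²E) = 1.777×10^5 × 8.440² / (π² × 1.10×10^10) = 1.166×10^-4 m⁴
I_req = 1.166×10^8 mm⁴
Solid square: I = a⁴/12  ⇒  a = (12I)^(1/4) = (12×1.166×10^8)^(1/4) = 193 mm

a ≈ 193 mm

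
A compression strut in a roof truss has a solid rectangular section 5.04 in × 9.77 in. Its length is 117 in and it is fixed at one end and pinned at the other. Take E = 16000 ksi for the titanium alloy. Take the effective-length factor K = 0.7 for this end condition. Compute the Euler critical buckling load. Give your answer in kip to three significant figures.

Buckling occurs about the weak axis: I_min = h·b³/12 with b = 5.04 in (the shorter side).
I_min = 9.77×5.04³/12 = 104.2 in⁴
Effective length L_e = K·L = 0.7 × 117 = 81.90 in
P_cr = π²EI / L_e² = π² × 16000×10³ × 104.2 / 81.90² = 2.454×10^6 lb

P_cr ≈ 2450 kip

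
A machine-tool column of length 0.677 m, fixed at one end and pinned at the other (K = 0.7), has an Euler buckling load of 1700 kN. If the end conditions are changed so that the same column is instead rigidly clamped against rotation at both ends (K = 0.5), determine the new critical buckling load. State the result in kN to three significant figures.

P_cr ≈ 3330 kN

P_cr ∝ 1/K², so P_cr,new = P_cr,old × (K_old/K_new)² = 1700 × (0.7/0.5)²
= 1700 × 1.960 = 3330 kN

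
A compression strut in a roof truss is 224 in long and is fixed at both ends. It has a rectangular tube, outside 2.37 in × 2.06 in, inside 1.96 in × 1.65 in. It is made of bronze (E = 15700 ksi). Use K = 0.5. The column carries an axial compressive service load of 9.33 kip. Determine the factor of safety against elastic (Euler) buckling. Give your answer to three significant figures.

n ≈ 1.31

Weak-axis I_min = (h_o·b_o³ − h_i·b_i³)/12 with b_o = 2.06, b_i = 1.650 in (shorter outer/inner sides).
I_min = (2.37×2.06³ − 1.960×1.650³)/12 = 0.9928 in⁴
Effective length L_e = K·L = 0.5 × 224 = 112.0 in
P_cr = π²EI / L_e² = π² × 15700×10³ × 0.9928 / 112.0² = 1.226×10^4 lb
Factor of safety n = P_cr / P = 12.264 / 9.33 = 1.31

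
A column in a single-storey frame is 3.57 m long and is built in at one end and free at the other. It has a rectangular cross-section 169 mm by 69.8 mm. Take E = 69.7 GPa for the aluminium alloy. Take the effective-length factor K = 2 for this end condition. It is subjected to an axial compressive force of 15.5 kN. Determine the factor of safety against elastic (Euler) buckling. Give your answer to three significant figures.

Buckling occurs about the weak axis: I_min = h·b³/12 with b = 69.8 mm (the shorter side).
I_min = 169×69.8³/12 = 4.789×10^6 mm⁴
I = 4.789×10^6 mm⁴ = 4.789×10^-6 m⁴
Effective length L_e = K·L = 2 × 3.57 = 7.140 m
P_cr = π²EI / L_e² = π² × 69.7×10⁹ × 4.789×10^-6 / 7.140² = 6.463×10^4 N
Factor of safety n = P_cr / P = 64.626 / 15.5 = 4.17

n ≈ 4.17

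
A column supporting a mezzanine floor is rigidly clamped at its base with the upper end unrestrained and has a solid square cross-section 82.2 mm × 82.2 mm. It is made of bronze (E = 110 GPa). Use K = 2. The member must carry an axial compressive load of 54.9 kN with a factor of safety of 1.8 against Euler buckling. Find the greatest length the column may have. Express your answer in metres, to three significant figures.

L_max ≈ 3.23 m

I = a⁴/12 = 82.2⁴/12 = 3.805×10^6 mm⁴
I = 3.805×10^-6 m⁴
Required critical load P_cr = n·P = 1.8 × 54.9 = 98.82 kN = 9.882×10^4 N
From P_cr = π²EI/(K·L)²:  L = (1/K)·√(π²EI/P_cr) = (1/2)·√(π²×1.10×10^11×3.805×10^-6/9.882×10^4)
L = 3.23 m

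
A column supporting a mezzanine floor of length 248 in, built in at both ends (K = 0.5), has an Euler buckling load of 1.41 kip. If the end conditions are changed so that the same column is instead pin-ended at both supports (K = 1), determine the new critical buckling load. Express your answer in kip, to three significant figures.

P_cr ≈ 0.352 kip

P_cr ∝ 1/K², so P_cr,new = P_cr,old × (K_old/K_new)² = 1.41 × (0.5/1)²
= 1.41 × 0.2500 = 0.352 kip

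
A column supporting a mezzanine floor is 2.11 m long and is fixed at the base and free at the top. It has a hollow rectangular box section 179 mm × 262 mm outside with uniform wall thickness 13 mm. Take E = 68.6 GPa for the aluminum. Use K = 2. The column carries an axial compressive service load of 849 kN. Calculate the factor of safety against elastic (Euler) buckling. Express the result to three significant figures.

Inner dimensions: h_i = 262 − 2×13 = 236.0 mm, b_i = 179 − 2×13 = 153.0 mm
Weak-axis I_min = (h_o·b_o³ − h_i·b_i³)/12 with b_o = 179, b_i = 153.0 mm (shorter outer/inner sides).
I_min = (262×179³ − 236.0×153.0³)/12 = 5.478×10^7 mm⁴
I = 5.478×10^7 mm⁴ = 5.478×10^-5 m⁴
Effective length L_e = K·L = 2 × 2.11 = 4.220 m
P_cr = π²EI / L_e² = π² × 68.6×10⁹ × 5.478×10^-5 / 4.220² = 2.083×10^6 N
Factor of safety n = P_cr / P = 2082.8 / 849 = 2.45

n ≈ 2.45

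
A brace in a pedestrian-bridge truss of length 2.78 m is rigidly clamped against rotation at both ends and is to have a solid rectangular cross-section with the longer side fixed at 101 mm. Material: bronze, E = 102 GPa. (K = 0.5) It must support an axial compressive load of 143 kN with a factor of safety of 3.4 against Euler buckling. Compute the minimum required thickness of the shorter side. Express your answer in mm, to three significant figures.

Required P_cr = n·P = 3.4 × 143 = 486.2 kN
L_e = K·L = 0.5 × 2.78 = 1.390 m
Required I = P_cr·L_e²/(π²E) = 4.862×10^5 × 1.390² / (π² × 1.02×10^11) = 9.331×10^-7 m⁴
I_req = 9.331×10^5 mm⁴
Rectangle, weak axis: I_min = h·b³/12 with h = 101 mm fixed  ⇒  b = (12I/h)^(1/3) = 48.0 mm

b ≈ 48.0 mm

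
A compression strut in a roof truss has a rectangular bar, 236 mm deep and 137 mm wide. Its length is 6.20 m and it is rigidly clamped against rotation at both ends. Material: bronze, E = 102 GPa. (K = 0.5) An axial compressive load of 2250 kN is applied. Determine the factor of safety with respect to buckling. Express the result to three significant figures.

Buckling occurs about the weak axis: I_min = h·b³/12 with b = 137 mm (the shorter side).
I_min = 236×137³/12 = 5.057×10^7 mm⁴
I = 5.057×10^7 mm⁴ = 5.057×10^-5 m⁴
Effective length L_e = K·L = 0.5 × 6.20 = 3.100 m
P_cr = π²EI / L_e² = π² × 102×10⁹ × 5.057×10^-5 / 3.100² = 5.297×10^6 N
Factor of safety n = P_cr / P = 5297.5 / 2250 = 2.35

n ≈ 2.35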